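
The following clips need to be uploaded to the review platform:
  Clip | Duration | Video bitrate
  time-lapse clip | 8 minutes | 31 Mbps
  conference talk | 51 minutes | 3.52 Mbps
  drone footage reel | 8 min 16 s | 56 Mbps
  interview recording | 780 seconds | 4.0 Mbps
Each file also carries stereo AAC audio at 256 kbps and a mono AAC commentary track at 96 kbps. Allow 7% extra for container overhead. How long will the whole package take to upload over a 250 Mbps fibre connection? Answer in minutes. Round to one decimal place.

4.2 minutes

Audio total: 256 + 96 = 352 kbps = 0.352 Mbps.
time-lapse clip: 31.352 Mbps × 480 s × 1.07 = 16102.4 Mb
conference talk: 3.872 Mbps × 3060 s × 1.07 = 12677.7 Mb
drone footage reel: 56.352 Mbps × 496 s × 1.07 = 29907.1 Mb
interview recording: 4.352 Mbps × 780 s × 1.07 = 3632.2 Mb
Total: 62319.4 Mb = 7789.9 MB.
At 250 Mbps: 62319.4 / 250 = 249 s ≈ 4.15 minutes.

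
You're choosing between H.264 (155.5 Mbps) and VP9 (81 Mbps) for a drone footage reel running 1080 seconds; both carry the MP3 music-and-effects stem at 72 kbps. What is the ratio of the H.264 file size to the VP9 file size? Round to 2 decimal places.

1.92

Audio: 72 kbps = 0.072 Mbps.
H.264: 155.572 Mbps × 1080 s = 168017.8 Mb = 21.002 GB.
VP9: 81.072 Mbps × 1080 s = 87557.8 Mb = 10.945 GB.
Ratio: 21.002 / 10.945 = 1.919.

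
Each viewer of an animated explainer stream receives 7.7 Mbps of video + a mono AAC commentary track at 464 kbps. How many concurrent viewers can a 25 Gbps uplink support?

3062

Audio: 464 kbps = 0.464 Mbps.
Per-viewer media rate: 8.164 Mbps.
25 Gbps = 25,000 Mbps; 25,000 / 8.164 = 3062.22 → 3062 viewers.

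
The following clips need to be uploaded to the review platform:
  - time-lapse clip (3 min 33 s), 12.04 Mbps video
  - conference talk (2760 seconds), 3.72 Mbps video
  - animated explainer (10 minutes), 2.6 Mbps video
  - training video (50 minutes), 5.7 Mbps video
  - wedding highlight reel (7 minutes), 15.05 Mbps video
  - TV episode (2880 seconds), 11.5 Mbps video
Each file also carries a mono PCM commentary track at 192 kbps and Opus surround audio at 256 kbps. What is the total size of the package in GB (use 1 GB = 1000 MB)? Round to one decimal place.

Audio total: 192 + 256 = 448 kbps = 0.448 Mbps.
time-lapse clip: 12.488 Mbps × 213 s = 2659.9 Mb
conference talk: 4.168 Mbps × 2760 s = 11503.7 Mb
animated explainer: 3.048 Mbps × 600 s = 1828.8 Mb
training video: 6.148 Mbps × 3000 s = 18444.0 Mb
wedding highlight reel: 15.498 Mbps × 420 s = 6509.2 Mb
TV episode: 11.948 Mbps × 2880 s = 34410.2 Mb
Total: 75355.8 Mb = 9419.5 MB.
= 9.419 GB.

9.4 GB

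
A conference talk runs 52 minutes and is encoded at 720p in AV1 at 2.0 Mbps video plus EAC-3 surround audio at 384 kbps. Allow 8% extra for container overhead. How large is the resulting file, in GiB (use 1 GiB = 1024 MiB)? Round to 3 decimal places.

0.935 GiB

52 min = 3120 s
Audio: 384 kbps = 0.384 Mbps.
Total bitrate: 2.0 + 0.384 = 2.384 Mbps.
Stream data: 2.384 Mbps × 3120 s = 7438.1 Mb.
With 8% container overhead: ×1.08.
8,033 Mb = 1,004,140,800 bytes ÷ 1,073,741,824 = 0.9352 GiB.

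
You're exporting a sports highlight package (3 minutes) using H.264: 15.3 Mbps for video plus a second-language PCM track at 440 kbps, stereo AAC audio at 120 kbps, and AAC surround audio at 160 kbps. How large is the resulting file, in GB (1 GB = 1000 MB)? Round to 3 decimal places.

3 min = 180 s
Audio total: 440 + 120 + 160 = 720 kbps = 0.720 Mbps.
Total bitrate: 15.3 + 0.720 = 16.020 Mbps.
Stream data: 16.020 Mbps × 180 s = 2883.6 Mb.
2,884 Mb ÷ 8 = 360.4 MB → 0.3604 GB.

0.360 GB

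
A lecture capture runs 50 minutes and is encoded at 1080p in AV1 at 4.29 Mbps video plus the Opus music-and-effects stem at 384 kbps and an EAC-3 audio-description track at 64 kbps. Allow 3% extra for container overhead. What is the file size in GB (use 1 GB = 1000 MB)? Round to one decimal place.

50 min = 3000 s
Audio total: 384 + 64 = 448 kbps = 0.448 Mbps.
Total bitrate: 4.29 + 0.448 = 4.738 Mbps.
Stream data: 4.738 Mbps × 3000 s = 14214.0 Mb.
With 3% container overhead: ×1.03.
14,640 Mb ÷ 8 = 1,830 MB → 1.830 GB.

1.8 GB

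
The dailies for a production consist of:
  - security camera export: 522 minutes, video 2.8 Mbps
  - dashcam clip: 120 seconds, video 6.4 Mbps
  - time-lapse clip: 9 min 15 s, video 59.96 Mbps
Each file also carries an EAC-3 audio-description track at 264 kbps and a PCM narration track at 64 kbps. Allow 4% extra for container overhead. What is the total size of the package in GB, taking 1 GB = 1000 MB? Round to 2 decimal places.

17.19 GB

Audio total: 264 + 64 = 328 kbps = 0.328 Mbps.
security camera export: 3.128 Mbps × 31320 s × 1.04 = 101887.7 Mb
dashcam clip: 6.728 Mbps × 120 s × 1.04 = 839.7 Mb
time-lapse clip: 60.288 Mbps × 555 s × 1.04 = 34798.2 Mb
Total: 137525.6 Mb = 17190.7 MB.
= 17.19 GB.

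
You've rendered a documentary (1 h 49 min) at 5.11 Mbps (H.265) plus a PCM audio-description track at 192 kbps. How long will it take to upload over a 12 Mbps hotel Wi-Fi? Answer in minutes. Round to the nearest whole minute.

48 minutes

1 h 49 min = 109 min = 6540 s
Audio: 192 kbps = 0.192 Mbps.
Total bitrate: 5.302 Mbps.
File: 5.302 Mbps × 6540 s = 34675.1 Mb.
At 12 Mbps: 34675.1 / 12 = 2889.6 s ≈ 48.2 minutes.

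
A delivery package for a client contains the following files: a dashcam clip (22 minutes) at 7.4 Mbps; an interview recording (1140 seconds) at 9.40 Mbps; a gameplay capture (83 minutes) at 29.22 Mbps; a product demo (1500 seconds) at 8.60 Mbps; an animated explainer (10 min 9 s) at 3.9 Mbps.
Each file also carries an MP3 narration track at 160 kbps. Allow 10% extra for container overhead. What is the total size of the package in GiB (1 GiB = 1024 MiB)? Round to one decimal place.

Audio: 160 kbps = 0.160 Mbps.
dashcam clip: 7.560 Mbps × 1320 s × 1.10 = 10977.1 Mb
interview recording: 9.560 Mbps × 1140 s × 1.10 = 11988.2 Mb
gameplay capture: 29.380 Mbps × 4980 s × 1.10 = 160943.6 Mb
product demo: 8.760 Mbps × 1500 s × 1.10 = 14454.0 Mb
animated explainer: 4.060 Mbps × 609 s × 1.10 = 2719.8 Mb
Total: 201082.8 Mb = 25135.3 MB.
= 23.41 GiB.

23.4 GiB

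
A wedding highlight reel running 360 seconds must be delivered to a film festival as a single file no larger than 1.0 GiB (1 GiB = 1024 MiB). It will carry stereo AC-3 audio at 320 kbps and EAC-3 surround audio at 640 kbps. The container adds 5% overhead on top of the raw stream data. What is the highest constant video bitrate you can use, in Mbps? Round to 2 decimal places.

21.76 Mbps

Budget: 1.0 GiB = 8589.9 Mb.
Stream payload after overhead: 8589.9 / 1.05 = 8180.9 Mb.
Total bitrate budget: 8180.9 Mb / 360 s = 22.725 Mbps.
Audio total: 320 + 640 = 960 kbps = 0.960 Mbps.
Video: 22.725 − 0.960 = 21.765 Mbps.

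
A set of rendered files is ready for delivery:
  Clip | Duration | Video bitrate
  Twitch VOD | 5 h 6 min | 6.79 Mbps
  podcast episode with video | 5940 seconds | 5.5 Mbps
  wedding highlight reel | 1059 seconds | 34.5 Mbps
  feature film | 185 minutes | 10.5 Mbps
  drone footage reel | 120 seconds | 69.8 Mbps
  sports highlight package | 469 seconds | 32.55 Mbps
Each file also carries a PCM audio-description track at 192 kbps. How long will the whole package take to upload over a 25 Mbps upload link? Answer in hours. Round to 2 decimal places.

Audio: 192 kbps = 0.192 Mbps.
Twitch VOD: 6.982 Mbps × 18360 s = 128189.5 Mb
podcast episode with video: 5.692 Mbps × 5940 s = 33810.5 Mb
wedding highlight reel: 34.692 Mbps × 1059 s = 36738.8 Mb
feature film: 10.692 Mbps × 11100 s = 118681.2 Mb
drone footage reel: 69.992 Mbps × 120 s = 8399.0 Mb
sports highlight package: 32.742 Mbps × 469 s = 15356.0 Mb
Total: 341175.1 Mb = 42646.9 MB.
At 25 Mbps: 341175.1 / 25 = 13647 s ≈ 3.79 hours.

3.79 hours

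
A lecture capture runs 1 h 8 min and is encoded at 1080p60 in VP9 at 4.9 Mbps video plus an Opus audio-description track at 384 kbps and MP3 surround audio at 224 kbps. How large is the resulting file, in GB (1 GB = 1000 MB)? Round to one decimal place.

1 h 8 min = 68 min = 4080 s
Audio total: 384 + 224 = 608 kbps = 0.608 Mbps.
Total bitrate: 4.9 + 0.608 = 5.508 Mbps.
Stream data: 5.508 Mbps × 4080 s = 22472.6 Mb.
22,473 Mb ÷ 8 = 2,809 MB → 2.809 GB.

2.8 GB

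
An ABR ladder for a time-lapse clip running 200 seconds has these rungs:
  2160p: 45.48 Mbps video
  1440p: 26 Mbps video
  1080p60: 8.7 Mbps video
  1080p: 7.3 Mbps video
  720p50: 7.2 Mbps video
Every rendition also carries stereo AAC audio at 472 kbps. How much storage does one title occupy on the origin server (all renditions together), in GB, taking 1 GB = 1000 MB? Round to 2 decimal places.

Audio: 472 kbps = 0.472 Mbps.
Sum of rendition bitrates: (45.48+0.472) + (26+0.472) + (8.7+0.472) + (7.3+0.472) + (7.2+0.472) = 97.040 Mbps.
× 200 s = 19,408 Mb = 2,426 MB = 2.426 GB.

2.43 GB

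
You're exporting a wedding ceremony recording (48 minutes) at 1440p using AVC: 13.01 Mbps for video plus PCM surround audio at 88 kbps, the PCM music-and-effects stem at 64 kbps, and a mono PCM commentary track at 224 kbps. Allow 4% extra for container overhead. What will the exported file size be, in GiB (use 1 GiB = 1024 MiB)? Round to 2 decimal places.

48 min = 2880 s
Audio total: 88 + 64 + 224 = 376 kbps = 0.376 Mbps.
Total bitrate: 13.01 + 0.376 = 13.386 Mbps.
Stream data: 13.386 Mbps × 2880 s = 38551.7 Mb.
With 4% container overhead: ×1.04.
40,094 Mb = 5,011,718,400 bytes ÷ 1,073,741,824 = 4.668 GiB.

4.67 GiB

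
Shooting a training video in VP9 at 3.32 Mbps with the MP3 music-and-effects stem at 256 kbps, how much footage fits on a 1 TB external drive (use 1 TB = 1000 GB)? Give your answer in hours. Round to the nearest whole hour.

621 hours

Audio: 256 kbps = 0.256 Mbps.
Total bitrate: 3.32 + 0.256 = 3.576 Mbps.
Capacity: 1 TB = 8,000,000 Mb.
Recording time: 8,000,000 / 3.576 = 2,237,136 s ≈ 621 hours.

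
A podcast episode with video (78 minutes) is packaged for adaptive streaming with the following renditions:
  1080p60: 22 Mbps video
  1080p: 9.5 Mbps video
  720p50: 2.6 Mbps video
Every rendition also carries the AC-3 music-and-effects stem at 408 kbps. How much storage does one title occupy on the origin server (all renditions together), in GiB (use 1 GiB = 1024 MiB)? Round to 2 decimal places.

78 min = 4680 s
Audio: 408 kbps = 0.408 Mbps.
Sum of rendition bitrates: (22+0.408) + (9.5+0.408) + (2.6+0.408) = 35.324 Mbps.
× 4680 s = 165,316 Mb = 20,665 MB = 19.25 GiB.

19.25 GiB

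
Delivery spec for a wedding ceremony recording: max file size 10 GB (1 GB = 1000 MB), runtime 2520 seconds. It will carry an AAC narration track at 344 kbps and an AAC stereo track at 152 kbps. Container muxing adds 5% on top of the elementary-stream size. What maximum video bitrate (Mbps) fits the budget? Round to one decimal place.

Budget: 10 GB = 80000.0 Mb.
Stream payload after overhead: 80000.0 / 1.05 = 76190.5 Mb.
Total bitrate budget: 76190.5 Mb / 2520 s = 30.234 Mbps.
Audio total: 344 + 152 = 496 kbps = 0.496 Mbps.
Video: 30.234 − 0.496 = 29.738 Mbps.

29.7 Mbps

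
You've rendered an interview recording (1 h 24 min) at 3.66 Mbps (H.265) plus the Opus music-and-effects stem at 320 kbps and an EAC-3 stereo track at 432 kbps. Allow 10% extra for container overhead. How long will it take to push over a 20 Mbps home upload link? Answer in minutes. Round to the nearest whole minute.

20 minutes

1 h 24 min = 84 min = 5040 s
Audio total: 320 + 432 = 752 kbps = 0.752 Mbps.
Total bitrate: 4.412 Mbps.
File: 4.412 Mbps × 5040 s = 22236.5 Mb.
With 10% container overhead: ×1.10. → 24460.1 Mb.
At 20 Mbps: 24460.1 / 20 = 1223.0 s ≈ 20.4 minutes.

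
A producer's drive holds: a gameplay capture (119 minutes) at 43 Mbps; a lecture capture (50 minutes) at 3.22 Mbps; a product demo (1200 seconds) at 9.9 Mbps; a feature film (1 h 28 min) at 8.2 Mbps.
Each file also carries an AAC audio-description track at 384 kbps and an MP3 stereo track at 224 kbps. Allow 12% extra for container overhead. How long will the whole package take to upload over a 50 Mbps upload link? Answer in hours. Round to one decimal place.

Audio total: 384 + 224 = 608 kbps = 0.608 Mbps.
gameplay capture: 43.608 Mbps × 7140 s × 1.12 = 348724.5 Mb
lecture capture: 3.828 Mbps × 3000 s × 1.12 = 12862.1 Mb
product demo: 10.508 Mbps × 1200 s × 1.12 = 14122.8 Mb
feature film: 8.808 Mbps × 5280 s × 1.12 = 52087.0 Mb
Total: 427796.3 Mb = 53474.5 MB.
At 50 Mbps: 427796.3 / 50 = 8556 s ≈ 2.38 hours.

2.4 hours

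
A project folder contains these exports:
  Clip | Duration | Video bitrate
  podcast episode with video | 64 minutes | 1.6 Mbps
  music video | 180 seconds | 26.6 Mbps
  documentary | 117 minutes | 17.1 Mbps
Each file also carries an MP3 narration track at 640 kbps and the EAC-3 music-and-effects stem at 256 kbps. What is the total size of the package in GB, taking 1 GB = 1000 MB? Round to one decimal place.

17.6 GB

Audio total: 640 + 256 = 896 kbps = 0.896 Mbps.
podcast episode with video: 2.496 Mbps × 3840 s = 9584.6 Mb
music video: 27.496 Mbps × 180 s = 4949.3 Mb
documentary: 17.996 Mbps × 7020 s = 126331.9 Mb
Total: 140865.8 Mb = 17608.2 MB.
= 17.61 GB.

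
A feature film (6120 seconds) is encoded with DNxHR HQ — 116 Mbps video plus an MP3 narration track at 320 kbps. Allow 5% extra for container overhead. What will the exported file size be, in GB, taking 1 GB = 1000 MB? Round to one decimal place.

Audio: 320 kbps = 0.320 Mbps.
Total bitrate: 116 + 0.320 = 116.320 Mbps.
Stream data: 116.320 Mbps × 6120 s = 711878.4 Mb.
With 5% container overhead: ×1.05.
747,472 Mb ÷ 8 = 93,434 MB → 93.43 GB.

93.4 GB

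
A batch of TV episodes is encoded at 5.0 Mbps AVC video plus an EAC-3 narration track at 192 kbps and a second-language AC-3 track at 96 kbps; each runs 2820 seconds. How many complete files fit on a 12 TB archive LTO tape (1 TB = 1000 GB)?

Audio total: 192 + 96 = 288 kbps = 0.288 Mbps.
Total bitrate: 5.288 Mbps.
Per item: 5.288 Mbps × 2820 s = 14,912 Mb = 1,864 MB.
Capacity: 12 TB = 96,000,000 Mb; 6437.70 items → 6437 complete.

6437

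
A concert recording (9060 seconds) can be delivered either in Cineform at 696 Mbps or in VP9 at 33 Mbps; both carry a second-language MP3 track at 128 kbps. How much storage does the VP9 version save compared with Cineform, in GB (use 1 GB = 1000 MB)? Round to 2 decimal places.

750.85 GB

Audio: 128 kbps = 0.128 Mbps.
Cineform: 696.128 Mbps × 9060 s = 6306919.7 Mb = 788.365 GB.
VP9: 33.128 Mbps × 9060 s = 300139.7 Mb = 37.517 GB.
Saving: 788.365 − 37.517 = 750.847 GB.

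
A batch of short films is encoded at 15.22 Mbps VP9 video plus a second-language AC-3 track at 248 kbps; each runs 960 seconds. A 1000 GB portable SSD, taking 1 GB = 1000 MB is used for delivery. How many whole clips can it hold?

538

Audio: 248 kbps = 0.248 Mbps.
Total bitrate: 15.468 Mbps.
Per item: 15.468 Mbps × 960 s = 14,849 Mb = 1,856 MB.
Capacity: 1000 GB = 8,000,000 Mb; 538.75 items → 538 complete.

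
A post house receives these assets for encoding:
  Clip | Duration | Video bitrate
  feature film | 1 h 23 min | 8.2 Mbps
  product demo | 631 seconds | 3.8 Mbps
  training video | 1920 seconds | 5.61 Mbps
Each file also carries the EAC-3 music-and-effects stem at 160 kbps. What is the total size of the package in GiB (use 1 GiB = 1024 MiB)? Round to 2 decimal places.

6.43 GiB

Audio: 160 kbps = 0.160 Mbps.
feature film: 8.360 Mbps × 4980 s = 41632.8 Mb
product demo: 3.960 Mbps × 631 s = 2498.8 Mb
training video: 5.770 Mbps × 1920 s = 11078.4 Mb
Total: 55210.0 Mb = 6901.2 MB.
= 6.427 GiB.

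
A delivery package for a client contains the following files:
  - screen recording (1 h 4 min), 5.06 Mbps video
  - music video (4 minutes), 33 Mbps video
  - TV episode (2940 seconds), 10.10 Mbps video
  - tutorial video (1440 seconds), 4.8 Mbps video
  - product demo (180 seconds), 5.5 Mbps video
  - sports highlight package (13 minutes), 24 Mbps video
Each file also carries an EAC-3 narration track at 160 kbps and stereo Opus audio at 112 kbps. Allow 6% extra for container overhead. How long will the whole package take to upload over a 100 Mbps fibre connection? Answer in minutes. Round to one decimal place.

15.2 minutes

Audio total: 160 + 112 = 272 kbps = 0.272 Mbps.
screen recording: 5.332 Mbps × 3840 s × 1.06 = 21703.4 Mb
music video: 33.272 Mbps × 240 s × 1.06 = 8464.4 Mb
TV episode: 10.372 Mbps × 2940 s × 1.06 = 32323.3 Mb
tutorial video: 5.072 Mbps × 1440 s × 1.06 = 7741.9 Mb
product demo: 5.772 Mbps × 180 s × 1.06 = 1101.3 Mb
sports highlight package: 24.272 Mbps × 780 s × 1.06 = 20068.1 Mb
Total: 91402.4 Mb = 11425.3 MB.
At 100 Mbps: 91402.4 / 100 = 914 s ≈ 15.2 minutes.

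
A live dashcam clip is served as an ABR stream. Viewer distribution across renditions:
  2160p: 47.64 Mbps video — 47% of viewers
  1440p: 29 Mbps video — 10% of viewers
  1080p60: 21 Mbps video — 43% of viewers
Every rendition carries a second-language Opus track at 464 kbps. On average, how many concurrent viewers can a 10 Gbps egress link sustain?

Audio: 464 kbps = 0.464 Mbps.
Average per-viewer bitrate: 0.47×48.104 + 0.10×29.464 + 0.43×21.464 = 34.785 Mbps.
10 Gbps = 10,000 Mbps; 10,000 / 34.785 = 287.48 → 287.

287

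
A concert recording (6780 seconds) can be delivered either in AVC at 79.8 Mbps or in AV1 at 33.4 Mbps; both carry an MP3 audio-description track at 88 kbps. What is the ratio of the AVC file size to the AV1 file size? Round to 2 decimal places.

2.39

Audio: 88 kbps = 0.088 Mbps.
AVC: 79.888 Mbps × 6780 s = 541640.6 Mb = 67.705 GB.
AV1: 33.488 Mbps × 6780 s = 227048.6 Mb = 28.381 GB.
Ratio: 67.705 / 28.381 = 2.386.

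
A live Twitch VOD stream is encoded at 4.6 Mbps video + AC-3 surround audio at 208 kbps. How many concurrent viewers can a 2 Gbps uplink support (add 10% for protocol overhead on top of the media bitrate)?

378

Audio: 208 kbps = 0.208 Mbps.
Per-viewer media rate: 4.808 Mbps.
On the wire with 10% overhead: 5.289 Mbps.
2 Gbps = 2,000 Mbps; 2,000 / 5.289 = 378.16 → 378 viewers.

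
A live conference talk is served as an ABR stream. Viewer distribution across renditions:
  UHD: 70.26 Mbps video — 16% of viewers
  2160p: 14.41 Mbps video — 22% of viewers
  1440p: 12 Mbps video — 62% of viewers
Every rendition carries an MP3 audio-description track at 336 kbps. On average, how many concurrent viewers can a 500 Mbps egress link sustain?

Audio: 336 kbps = 0.336 Mbps.
Average per-viewer bitrate: 0.16×70.596 + 0.22×14.746 + 0.62×12.336 = 22.188 Mbps.
500 Mbps = 500.0 Mbps; 500.0 / 22.188 = 22.53 → 22.

22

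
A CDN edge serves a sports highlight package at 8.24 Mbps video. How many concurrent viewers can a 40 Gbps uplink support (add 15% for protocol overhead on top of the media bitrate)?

On the wire with 15% overhead: 9.476 Mbps.
40 Gbps = 40,000 Mbps; 40,000 / 9.476 = 4221.19 → 4221 viewers.

4221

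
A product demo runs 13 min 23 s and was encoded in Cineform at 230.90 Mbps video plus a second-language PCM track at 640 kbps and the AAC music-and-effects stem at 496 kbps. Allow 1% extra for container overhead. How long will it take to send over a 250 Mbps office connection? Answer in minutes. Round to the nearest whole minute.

13 min 23 s = 803 s
Audio total: 640 + 496 = 1136 kbps = 1.136 Mbps.
Total bitrate: 232.036 Mbps.
File: 232.036 Mbps × 803 s = 186324.9 Mb.
With 1% container overhead: ×1.01. → 188188.2 Mb.
At 250 Mbps: 188188.2 / 250 = 752.8 s ≈ 12.5 minutes.

13 minutes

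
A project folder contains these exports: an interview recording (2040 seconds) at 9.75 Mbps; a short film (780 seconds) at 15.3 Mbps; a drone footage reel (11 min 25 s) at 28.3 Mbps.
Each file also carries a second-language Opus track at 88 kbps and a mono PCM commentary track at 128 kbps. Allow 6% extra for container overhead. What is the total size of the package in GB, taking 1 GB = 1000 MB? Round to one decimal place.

Audio total: 88 + 128 = 216 kbps = 0.216 Mbps.
interview recording: 9.966 Mbps × 2040 s × 1.06 = 21550.5 Mb
short film: 15.516 Mbps × 780 s × 1.06 = 12828.6 Mb
drone footage reel: 28.516 Mbps × 685 s × 1.06 = 20705.5 Mb
Total: 55084.6 Mb = 6885.6 MB.
= 6.886 GB.

6.9 GB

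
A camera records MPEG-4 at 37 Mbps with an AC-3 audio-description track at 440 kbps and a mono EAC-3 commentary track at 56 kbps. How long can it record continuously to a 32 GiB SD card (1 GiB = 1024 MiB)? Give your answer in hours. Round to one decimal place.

2.0 hours

Audio total: 440 + 56 = 496 kbps = 0.496 Mbps.
Total bitrate: 37 + 0.496 = 37.496 Mbps.
Capacity: 32 GiB = 274,878 Mb.
Recording time: 274,878 / 37.496 = 7,331 s ≈ 2.04 hours.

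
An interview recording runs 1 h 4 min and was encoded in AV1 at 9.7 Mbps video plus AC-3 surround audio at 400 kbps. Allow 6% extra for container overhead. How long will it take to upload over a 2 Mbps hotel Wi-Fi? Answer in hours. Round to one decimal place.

5.7 hours

1 h 4 min = 64 min = 3840 s
Audio: 400 kbps = 0.400 Mbps.
Total bitrate: 10.100 Mbps.
File: 10.100 Mbps × 3840 s = 38784.0 Mb.
With 6% container overhead: ×1.06. → 41111.0 Mb.
At 2 Mbps: 41111.0 / 2 = 20555.5 s ≈ 5.71 hours.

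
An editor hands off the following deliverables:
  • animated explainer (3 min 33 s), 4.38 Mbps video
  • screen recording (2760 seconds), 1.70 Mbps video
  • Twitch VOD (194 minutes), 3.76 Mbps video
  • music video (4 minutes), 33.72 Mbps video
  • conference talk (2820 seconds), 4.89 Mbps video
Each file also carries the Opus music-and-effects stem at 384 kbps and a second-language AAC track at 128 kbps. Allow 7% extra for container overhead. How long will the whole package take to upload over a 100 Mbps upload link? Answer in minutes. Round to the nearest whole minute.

14 minutes

Audio total: 384 + 128 = 512 kbps = 0.512 Mbps.
animated explainer: 4.892 Mbps × 213 s × 1.07 = 1114.9 Mb
screen recording: 2.212 Mbps × 2760 s × 1.07 = 6532.5 Mb
Twitch VOD: 4.272 Mbps × 11640 s × 1.07 = 53206.9 Mb
music video: 34.232 Mbps × 240 s × 1.07 = 8790.8 Mb
conference talk: 5.402 Mbps × 2820 s × 1.07 = 16300.0 Mb
Total: 85945.1 Mb = 10743.1 MB.
At 100 Mbps: 85945.1 / 100 = 859 s ≈ 14.3 minutes.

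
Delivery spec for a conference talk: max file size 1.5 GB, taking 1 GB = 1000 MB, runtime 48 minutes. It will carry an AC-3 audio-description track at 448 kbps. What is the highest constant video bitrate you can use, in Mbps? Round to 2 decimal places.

Budget: 1.5 GB = 12000.0 Mb.
48 min = 2880 s
Total bitrate budget: 12000.0 Mb / 2880 s = 4.167 Mbps.
Audio: 448 kbps = 0.448 Mbps.
Video: 4.167 − 0.448 = 3.719 Mbps.

3.72 Mbps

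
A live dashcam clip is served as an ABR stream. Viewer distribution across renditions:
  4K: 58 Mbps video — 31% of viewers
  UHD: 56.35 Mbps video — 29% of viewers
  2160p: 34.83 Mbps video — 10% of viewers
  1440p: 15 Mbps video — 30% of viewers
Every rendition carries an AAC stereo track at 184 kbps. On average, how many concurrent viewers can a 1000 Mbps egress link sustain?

Audio: 184 kbps = 0.184 Mbps.
Average per-viewer bitrate: 0.31×58.184 + 0.29×56.534 + 0.10×35.014 + 0.30×15.184 = 42.489 Mbps.
1000 Mbps = 1,000 Mbps; 1,000 / 42.489 = 23.54 → 23.

23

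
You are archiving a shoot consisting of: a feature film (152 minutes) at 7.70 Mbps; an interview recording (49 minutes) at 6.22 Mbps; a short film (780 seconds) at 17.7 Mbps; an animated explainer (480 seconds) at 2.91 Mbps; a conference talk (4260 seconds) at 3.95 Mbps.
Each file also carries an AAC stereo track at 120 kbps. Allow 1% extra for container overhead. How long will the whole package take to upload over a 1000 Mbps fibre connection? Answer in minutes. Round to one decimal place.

2.1 minutes

Audio: 120 kbps = 0.120 Mbps.
feature film: 7.820 Mbps × 9120 s × 1.01 = 72031.6 Mb
interview recording: 6.340 Mbps × 2940 s × 1.01 = 18826.0 Mb
short film: 17.820 Mbps × 780 s × 1.01 = 14038.6 Mb
animated explainer: 3.030 Mbps × 480 s × 1.01 = 1468.9 Mb
conference talk: 4.070 Mbps × 4260 s × 1.01 = 17511.6 Mb
Total: 123876.7 Mb = 15484.6 MB.
At 1000 Mbps: 123876.7 / 1000 = 124 s ≈ 2.06 minutes.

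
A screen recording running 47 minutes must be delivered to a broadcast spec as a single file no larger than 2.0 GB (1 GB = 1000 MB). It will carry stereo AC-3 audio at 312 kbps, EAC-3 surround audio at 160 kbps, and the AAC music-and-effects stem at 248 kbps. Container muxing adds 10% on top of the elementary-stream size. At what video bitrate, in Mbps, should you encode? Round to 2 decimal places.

Budget: 2.0 GB = 16000.0 Mb.
Stream payload after overhead: 16000.0 / 1.10 = 14545.5 Mb.
47 min = 2820 s
Total bitrate budget: 14545.5 Mb / 2820 s = 5.158 Mbps.
Audio total: 312 + 160 + 248 = 720 kbps = 0.720 Mbps.
Video: 5.158 − 0.720 = 4.438 Mbps.

4.44 Mbps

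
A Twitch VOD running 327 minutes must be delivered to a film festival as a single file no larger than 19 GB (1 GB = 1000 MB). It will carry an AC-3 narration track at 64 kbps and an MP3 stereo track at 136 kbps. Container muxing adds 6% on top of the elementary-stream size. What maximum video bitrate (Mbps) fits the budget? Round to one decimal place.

7.1 Mbps

Budget: 19 GB = 152000.0 Mb.
Stream payload after overhead: 152000.0 / 1.06 = 143396.2 Mb.
327 min = 19620 s
Total bitrate budget: 143396.2 Mb / 19620 s = 7.309 Mbps.
Audio total: 64 + 136 = 200 kbps = 0.200 Mbps.
Video: 7.309 − 0.200 = 7.109 Mbps.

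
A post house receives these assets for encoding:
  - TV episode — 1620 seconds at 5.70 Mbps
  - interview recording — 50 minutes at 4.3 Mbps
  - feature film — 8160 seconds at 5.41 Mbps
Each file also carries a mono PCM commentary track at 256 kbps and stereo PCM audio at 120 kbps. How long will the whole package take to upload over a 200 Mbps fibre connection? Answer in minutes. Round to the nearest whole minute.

Audio total: 256 + 120 = 376 kbps = 0.376 Mbps.
TV episode: 6.076 Mbps × 1620 s = 9843.1 Mb
interview recording: 4.676 Mbps × 3000 s = 14028.0 Mb
feature film: 5.786 Mbps × 8160 s = 47213.8 Mb
Total: 71084.9 Mb = 8885.6 MB.
At 200 Mbps: 71084.9 / 200 = 355 s ≈ 5.92 minutes.

6 minutes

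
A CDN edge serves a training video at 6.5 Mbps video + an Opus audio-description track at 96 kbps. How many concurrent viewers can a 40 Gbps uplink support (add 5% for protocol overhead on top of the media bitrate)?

5775

Audio: 96 kbps = 0.096 Mbps.
Per-viewer media rate: 6.596 Mbps.
On the wire with 5% overhead: 6.926 Mbps.
40 Gbps = 40,000 Mbps; 40,000 / 6.926 = 5775.51 → 5775 viewers.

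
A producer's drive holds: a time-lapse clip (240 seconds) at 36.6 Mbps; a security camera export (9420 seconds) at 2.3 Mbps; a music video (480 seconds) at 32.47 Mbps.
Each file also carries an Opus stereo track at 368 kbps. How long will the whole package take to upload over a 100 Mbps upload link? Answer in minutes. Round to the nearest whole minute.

8 minutes

Audio: 368 kbps = 0.368 Mbps.
time-lapse clip: 36.968 Mbps × 240 s = 8872.3 Mb
security camera export: 2.668 Mbps × 9420 s = 25132.6 Mb
music video: 32.838 Mbps × 480 s = 15762.2 Mb
Total: 49767.1 Mb = 6220.9 MB.
At 100 Mbps: 49767.1 / 100 = 498 s ≈ 8.29 minutes.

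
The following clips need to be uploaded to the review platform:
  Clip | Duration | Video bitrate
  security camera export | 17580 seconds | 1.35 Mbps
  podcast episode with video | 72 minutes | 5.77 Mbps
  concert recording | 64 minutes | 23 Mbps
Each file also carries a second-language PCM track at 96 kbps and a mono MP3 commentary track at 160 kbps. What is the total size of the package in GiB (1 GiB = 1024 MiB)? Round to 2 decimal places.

Audio total: 96 + 160 = 256 kbps = 0.256 Mbps.
security camera export: 1.606 Mbps × 17580 s = 28233.5 Mb
podcast episode with video: 6.026 Mbps × 4320 s = 26032.3 Mb
concert recording: 23.256 Mbps × 3840 s = 89303.0 Mb
Total: 143568.8 Mb = 17946.1 MB.
= 16.71 GiB.

16.71 GiB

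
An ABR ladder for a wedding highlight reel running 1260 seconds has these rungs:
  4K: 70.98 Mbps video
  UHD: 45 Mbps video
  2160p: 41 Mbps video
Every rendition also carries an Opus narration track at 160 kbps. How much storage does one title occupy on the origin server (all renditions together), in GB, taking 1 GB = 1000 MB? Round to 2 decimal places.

Audio: 160 kbps = 0.160 Mbps.
Sum of rendition bitrates: (70.98+0.160) + (45+0.160) + (41+0.160) = 157.460 Mbps.
× 1260 s = 198,400 Mb = 24,800 MB = 24.80 GB.

24.80 GB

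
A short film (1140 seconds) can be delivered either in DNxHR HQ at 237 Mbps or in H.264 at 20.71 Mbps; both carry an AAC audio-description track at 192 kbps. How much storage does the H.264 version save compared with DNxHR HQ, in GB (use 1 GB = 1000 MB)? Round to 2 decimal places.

Audio: 192 kbps = 0.192 Mbps.
DNxHR HQ: 237.192 Mbps × 1140 s = 270398.9 Mb = 33.800 GB.
H.264: 20.902 Mbps × 1140 s = 23828.3 Mb = 2.979 GB.
Saving: 33.800 − 2.979 = 30.821 GB.

30.82 GB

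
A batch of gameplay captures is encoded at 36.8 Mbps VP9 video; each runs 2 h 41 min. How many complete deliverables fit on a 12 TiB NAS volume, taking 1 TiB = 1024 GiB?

296

2 h 41 min = 161 min = 9660 s
Per item: 36.800 Mbps × 9660 s = 355,488 Mb = 44,436 MB.
Capacity: 12 TiB = 105,553,116 Mb; 296.92 items → 296 complete.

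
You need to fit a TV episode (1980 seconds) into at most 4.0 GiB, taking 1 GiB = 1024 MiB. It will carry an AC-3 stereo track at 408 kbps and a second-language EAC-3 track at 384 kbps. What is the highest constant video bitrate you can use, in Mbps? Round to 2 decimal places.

Budget: 4.0 GiB = 34359.7 Mb.
Total bitrate budget: 34359.7 Mb / 1980 s = 17.353 Mbps.
Audio total: 408 + 384 = 792 kbps = 0.792 Mbps.
Video: 17.353 − 0.792 = 16.561 Mbps.

16.56 Mbps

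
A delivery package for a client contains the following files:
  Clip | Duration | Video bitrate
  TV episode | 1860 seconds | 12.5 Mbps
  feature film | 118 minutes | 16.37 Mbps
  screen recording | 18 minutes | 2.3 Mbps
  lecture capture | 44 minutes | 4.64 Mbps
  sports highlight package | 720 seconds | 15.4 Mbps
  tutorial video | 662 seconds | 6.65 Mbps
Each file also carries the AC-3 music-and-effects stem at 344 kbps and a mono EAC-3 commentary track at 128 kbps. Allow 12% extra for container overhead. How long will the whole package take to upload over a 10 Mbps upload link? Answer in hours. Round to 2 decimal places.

Audio total: 344 + 128 = 472 kbps = 0.472 Mbps.
TV episode: 12.972 Mbps × 1860 s × 1.12 = 27023.3 Mb
feature film: 16.842 Mbps × 7080 s × 1.12 = 133550.3 Mb
screen recording: 2.772 Mbps × 1080 s × 1.12 = 3353.0 Mb
lecture capture: 5.112 Mbps × 2640 s × 1.12 = 15115.2 Mb
sports highlight package: 15.872 Mbps × 720 s × 1.12 = 12799.2 Mb
tutorial video: 7.122 Mbps × 662 s × 1.12 = 5280.5 Mb
Total: 197121.5 Mb = 24640.2 MB.
At 10 Mbps: 197121.5 / 10 = 19712 s ≈ 5.48 hours.

5.48 hours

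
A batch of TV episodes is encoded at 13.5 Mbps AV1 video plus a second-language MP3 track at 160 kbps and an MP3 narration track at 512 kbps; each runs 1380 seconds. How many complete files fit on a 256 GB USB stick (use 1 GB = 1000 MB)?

Audio total: 160 + 512 = 672 kbps = 0.672 Mbps.
Total bitrate: 14.172 Mbps.
Per item: 14.172 Mbps × 1380 s = 19,557 Mb = 2,445 MB.
Capacity: 256 GB = 2,048,000 Mb; 104.72 items → 104 complete.

104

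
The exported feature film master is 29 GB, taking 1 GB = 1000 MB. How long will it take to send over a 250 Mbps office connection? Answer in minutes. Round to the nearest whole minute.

File: 29 GB = 232000.0 Mb.
At 250 Mbps: 232000.0 / 250 = 928.0 s ≈ 15.5 minutes.

15 minutes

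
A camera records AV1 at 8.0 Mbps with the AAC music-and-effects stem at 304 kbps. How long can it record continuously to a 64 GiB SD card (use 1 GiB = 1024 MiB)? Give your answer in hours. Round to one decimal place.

Audio: 304 kbps = 0.304 Mbps.
Total bitrate: 8.0 + 0.304 = 8.304 Mbps.
Capacity: 64 GiB = 549,756 Mb.
Recording time: 549,756 / 8.304 = 66,204 s ≈ 18.4 hours.

18.4 hours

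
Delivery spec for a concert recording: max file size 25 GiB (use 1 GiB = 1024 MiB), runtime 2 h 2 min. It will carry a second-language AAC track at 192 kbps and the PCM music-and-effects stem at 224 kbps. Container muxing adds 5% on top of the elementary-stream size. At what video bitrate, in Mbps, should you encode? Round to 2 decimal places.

27.52 Mbps

Budget: 25 GiB = 214748.4 Mb.
Stream payload after overhead: 214748.4 / 1.05 = 204522.3 Mb.
2 h 2 min = 122 min = 7320 s
Total bitrate budget: 204522.3 Mb / 7320 s = 27.940 Mbps.
Audio total: 192 + 224 = 416 kbps = 0.416 Mbps.
Video: 27.940 − 0.416 = 27.524 Mbps.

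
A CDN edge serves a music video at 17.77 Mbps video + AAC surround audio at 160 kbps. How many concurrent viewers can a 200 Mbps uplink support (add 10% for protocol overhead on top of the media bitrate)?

Audio: 160 kbps = 0.160 Mbps.
Per-viewer media rate: 17.930 Mbps.
On the wire with 10% overhead: 19.723 Mbps.
200 Mbps = 200.0 Mbps; 200.0 / 19.723 = 10.14 → 10 viewers.

10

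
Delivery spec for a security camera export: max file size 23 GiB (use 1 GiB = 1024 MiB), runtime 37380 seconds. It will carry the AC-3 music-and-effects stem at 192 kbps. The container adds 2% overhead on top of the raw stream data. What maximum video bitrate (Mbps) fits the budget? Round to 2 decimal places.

Budget: 23 GiB = 197568.5 Mb.
Stream payload after overhead: 197568.5 / 1.02 = 193694.6 Mb.
Total bitrate budget: 193694.6 Mb / 37380 s = 5.182 Mbps.
Audio: 192 kbps = 0.192 Mbps.
Video: 5.182 − 0.192 = 4.990 Mbps.

4.99 Mbps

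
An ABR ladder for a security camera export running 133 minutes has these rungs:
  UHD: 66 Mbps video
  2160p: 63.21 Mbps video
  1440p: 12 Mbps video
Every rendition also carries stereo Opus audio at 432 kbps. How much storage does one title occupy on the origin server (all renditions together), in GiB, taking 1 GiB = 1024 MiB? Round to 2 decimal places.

132.39 GiB

133 min = 7980 s
Audio: 432 kbps = 0.432 Mbps.
Sum of rendition bitrates: (66+0.432) + (63.21+0.432) + (12+0.432) = 142.506 Mbps.
× 7980 s = 1,137,198 Mb = 142,150 MB = 132.4 GiB.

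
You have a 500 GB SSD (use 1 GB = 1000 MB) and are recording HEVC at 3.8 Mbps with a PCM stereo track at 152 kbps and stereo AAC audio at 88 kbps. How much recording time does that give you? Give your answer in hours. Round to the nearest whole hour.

Audio total: 152 + 88 = 240 kbps = 0.240 Mbps.
Total bitrate: 3.8 + 0.240 = 4.040 Mbps.
Capacity: 500 GB = 4,000,000 Mb.
Recording time: 4,000,000 / 4.040 = 990,099 s ≈ 275 hours.

275 hours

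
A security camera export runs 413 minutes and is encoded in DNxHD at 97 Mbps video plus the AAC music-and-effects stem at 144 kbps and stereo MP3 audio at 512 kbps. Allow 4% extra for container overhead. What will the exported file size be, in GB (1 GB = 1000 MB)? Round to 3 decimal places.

413 min = 24780 s
Audio total: 144 + 512 = 656 kbps = 0.656 Mbps.
Total bitrate: 97 + 0.656 = 97.656 Mbps.
Stream data: 97.656 Mbps × 24780 s = 2419915.7 Mb.
With 4% container overhead: ×1.04.
2,516,712 Mb ÷ 8 = 314,589 MB → 314.6 GB.

314.589 GB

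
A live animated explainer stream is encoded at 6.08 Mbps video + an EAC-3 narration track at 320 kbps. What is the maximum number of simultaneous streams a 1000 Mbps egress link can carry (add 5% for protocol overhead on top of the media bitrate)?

148

Audio: 320 kbps = 0.320 Mbps.
Per-viewer media rate: 6.400 Mbps.
On the wire with 5% overhead: 6.720 Mbps.
1000 Mbps = 1,000 Mbps; 1,000 / 6.720 = 148.81 → 148 viewers.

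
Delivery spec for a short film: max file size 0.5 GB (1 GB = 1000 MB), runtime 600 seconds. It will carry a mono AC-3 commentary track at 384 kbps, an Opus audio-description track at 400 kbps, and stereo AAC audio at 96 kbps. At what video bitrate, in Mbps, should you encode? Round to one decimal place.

5.8 Mbps

Budget: 0.5 GB = 4000.0 Mb.
Total bitrate budget: 4000.0 Mb / 600 s = 6.667 Mbps.
Audio total: 384 + 400 + 96 = 880 kbps = 0.880 Mbps.
Video: 6.667 − 0.880 = 5.787 Mbps.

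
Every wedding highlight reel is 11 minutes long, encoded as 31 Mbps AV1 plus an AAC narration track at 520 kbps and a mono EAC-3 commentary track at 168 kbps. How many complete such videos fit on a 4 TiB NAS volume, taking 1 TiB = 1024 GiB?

11 min = 660 s
Audio total: 520 + 168 = 688 kbps = 0.688 Mbps.
Total bitrate: 31.688 Mbps.
Per item: 31.688 Mbps × 660 s = 20,914 Mb = 2,614 MB.
Capacity: 4 TiB = 35,184,372 Mb; 1682.33 items → 1682 complete.

1682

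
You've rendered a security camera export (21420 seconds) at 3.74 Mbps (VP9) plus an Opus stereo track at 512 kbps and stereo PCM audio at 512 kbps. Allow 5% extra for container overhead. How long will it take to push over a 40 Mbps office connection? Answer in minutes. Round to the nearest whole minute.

45 minutes

Audio total: 512 + 512 = 1024 kbps = 1.024 Mbps.
Total bitrate: 4.764 Mbps.
File: 4.764 Mbps × 21420 s = 102044.9 Mb.
With 5% container overhead: ×1.05. → 107147.1 Mb.
At 40 Mbps: 107147.1 / 40 = 2678.7 s ≈ 44.6 minutes.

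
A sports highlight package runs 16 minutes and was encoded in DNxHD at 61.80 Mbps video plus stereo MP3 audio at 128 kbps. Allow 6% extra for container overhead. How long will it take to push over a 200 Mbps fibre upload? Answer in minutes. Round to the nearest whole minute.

16 min = 960 s
Audio: 128 kbps = 0.128 Mbps.
Total bitrate: 61.928 Mbps.
File: 61.928 Mbps × 960 s = 59450.9 Mb.
With 6% container overhead: ×1.06. → 63017.9 Mb.
At 200 Mbps: 63017.9 / 200 = 315.1 s ≈ 5.25 minutes.

5 minutes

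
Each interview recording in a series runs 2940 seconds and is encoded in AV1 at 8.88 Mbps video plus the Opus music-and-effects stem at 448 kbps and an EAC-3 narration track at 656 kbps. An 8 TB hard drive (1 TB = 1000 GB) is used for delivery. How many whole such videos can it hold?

2180

Audio total: 448 + 656 = 1104 kbps = 1.104 Mbps.
Total bitrate: 9.984 Mbps.
Per item: 9.984 Mbps × 2940 s = 29,353 Mb = 3,669 MB.
Capacity: 8 TB = 64,000,000 Mb; 2180.36 items → 2180 complete.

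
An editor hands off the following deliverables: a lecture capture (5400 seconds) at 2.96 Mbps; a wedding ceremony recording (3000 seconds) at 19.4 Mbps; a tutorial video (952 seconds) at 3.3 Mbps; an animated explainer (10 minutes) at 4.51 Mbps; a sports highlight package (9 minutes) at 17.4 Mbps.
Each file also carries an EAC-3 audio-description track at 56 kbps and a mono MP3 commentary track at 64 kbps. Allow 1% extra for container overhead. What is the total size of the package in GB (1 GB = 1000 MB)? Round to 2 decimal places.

11.45 GB

Audio total: 56 + 64 = 120 kbps = 0.120 Mbps.
lecture capture: 3.080 Mbps × 5400 s × 1.01 = 16798.3 Mb
wedding ceremony recording: 19.520 Mbps × 3000 s × 1.01 = 59145.6 Mb
tutorial video: 3.420 Mbps × 952 s × 1.01 = 3288.4 Mb
animated explainer: 4.630 Mbps × 600 s × 1.01 = 2805.8 Mb
sports highlight package: 17.520 Mbps × 540 s × 1.01 = 9555.4 Mb
Total: 91593.5 Mb = 11449.2 MB.
= 11.45 GB.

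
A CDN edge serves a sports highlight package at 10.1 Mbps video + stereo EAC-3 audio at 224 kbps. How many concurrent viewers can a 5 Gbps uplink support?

484

Audio: 224 kbps = 0.224 Mbps.
Per-viewer media rate: 10.324 Mbps.
5 Gbps = 5,000 Mbps; 5,000 / 10.324 = 484.31 → 484 viewers.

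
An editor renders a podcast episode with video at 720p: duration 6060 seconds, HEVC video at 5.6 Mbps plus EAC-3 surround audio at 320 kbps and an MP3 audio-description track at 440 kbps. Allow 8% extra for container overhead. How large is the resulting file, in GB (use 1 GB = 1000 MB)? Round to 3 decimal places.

Audio total: 320 + 440 = 760 kbps = 0.760 Mbps.
Total bitrate: 5.6 + 0.760 = 6.360 Mbps.
Stream data: 6.360 Mbps × 6060 s = 38541.6 Mb.
With 8% container overhead: ×1.08.
41,625 Mb ÷ 8 = 5,203 MB → 5.203 GB.

5.203 GB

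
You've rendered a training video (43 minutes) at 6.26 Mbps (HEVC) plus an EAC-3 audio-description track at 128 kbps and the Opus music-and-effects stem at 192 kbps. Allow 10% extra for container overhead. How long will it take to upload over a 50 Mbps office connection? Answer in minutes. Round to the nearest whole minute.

43 min = 2580 s
Audio total: 128 + 192 = 320 kbps = 0.320 Mbps.
Total bitrate: 6.580 Mbps.
File: 6.580 Mbps × 2580 s = 16976.4 Mb.
With 10% container overhead: ×1.10. → 18674.0 Mb.
At 50 Mbps: 18674.0 / 50 = 373.5 s ≈ 6.22 minutes.

6 minutes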